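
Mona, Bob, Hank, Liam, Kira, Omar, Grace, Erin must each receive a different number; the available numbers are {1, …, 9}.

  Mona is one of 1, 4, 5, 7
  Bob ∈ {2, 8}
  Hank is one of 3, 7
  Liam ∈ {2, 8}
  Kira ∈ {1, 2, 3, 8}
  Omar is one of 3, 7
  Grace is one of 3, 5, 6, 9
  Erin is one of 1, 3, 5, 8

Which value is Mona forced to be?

Bob and Liam between them cover only {2, 8} — a naked pair. Remove those values from Kira, Erin.
Hank and Omar share exactly the 2 values {3, 7}; by pigeonhole those values go to them, so strike 3, 7 from Mona, Kira, Grace, Erin.
Kira must be 1 (only option left). Remove 1 from Mona, Erin.
Erin must be 5 (only option left). So Mona, Grace can't be 5.
So Mona = 4.

4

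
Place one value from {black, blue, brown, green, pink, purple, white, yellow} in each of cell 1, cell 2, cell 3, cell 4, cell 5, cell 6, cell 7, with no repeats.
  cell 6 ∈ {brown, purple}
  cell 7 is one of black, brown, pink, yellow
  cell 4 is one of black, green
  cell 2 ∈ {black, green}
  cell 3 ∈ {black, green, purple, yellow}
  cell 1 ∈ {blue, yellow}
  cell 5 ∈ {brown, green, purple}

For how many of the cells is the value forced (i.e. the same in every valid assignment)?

3

Among the 7 variables, blue fits only cell 1 (and all 7 values in {black, blue, brown, green, pink, purple, yellow} must be used), so cell 1 = blue.
The 6 still-open variables together cover exactly {black, brown, green, pink, purple, yellow} — 6 values for 6 variables — and pink appears only in cell 7's list, so cell 7 = pink.
The 5 still-open variables together cover exactly {black, brown, green, purple, yellow} — 5 values for 5 variables — and yellow appears only in cell 3's list, so cell 3 = yellow.
cell 2 and cell 4 share exactly the 2 values {black, green}; by pigeonhole those values go to them, so strike black, green from cell 5.
Determined: cell 1=blue, cell 3=yellow, cell 7=pink. The other cells each still have more than one consistent value. That makes 3.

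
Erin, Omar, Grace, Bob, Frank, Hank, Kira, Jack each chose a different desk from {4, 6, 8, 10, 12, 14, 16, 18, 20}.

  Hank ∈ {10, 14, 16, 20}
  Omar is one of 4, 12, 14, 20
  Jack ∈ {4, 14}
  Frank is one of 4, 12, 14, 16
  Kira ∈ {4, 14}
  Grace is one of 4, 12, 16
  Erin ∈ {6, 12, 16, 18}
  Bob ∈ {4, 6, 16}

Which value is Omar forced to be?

20

Among the 8 variables, 10 fits only Hank (and all 8 values in {4, 6, 10, 12, 14, 16, 18, 20} must be used), so Hank = 10.
The 7 still-open variables draw from only 7 values {4, 6, 12, 14, 16, 18, 20}, so each is used; only Erin can be 18, hence Erin = 18.
The 6 still-open variables together cover exactly {4, 6, 12, 14, 16, 20} — 6 values for 6 variables — and 6 appears only in Bob's list, so Bob = 6.
The 5 still-open variables draw from only 5 values {4, 12, 14, 16, 20}, so each is used; only Omar can be 20, hence Omar = 20.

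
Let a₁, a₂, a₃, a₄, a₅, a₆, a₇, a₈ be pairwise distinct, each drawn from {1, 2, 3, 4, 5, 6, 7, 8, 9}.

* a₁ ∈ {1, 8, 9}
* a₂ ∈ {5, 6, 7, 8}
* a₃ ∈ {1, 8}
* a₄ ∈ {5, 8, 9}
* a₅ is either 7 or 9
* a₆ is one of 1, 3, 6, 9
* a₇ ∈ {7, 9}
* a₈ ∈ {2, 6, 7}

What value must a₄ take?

5

The 8 variables together cover exactly {1, 2, 3, 5, 6, 7, 8, 9} — 8 values for 8 variables — and 2 appears only in a₈'s list, so a₈ = 2.
Among the 7 still-open variables, 3 fits only a₆ (and all 7 values in {1, 3, 5, 6, 7, 8, 9} must be used), so a₆ = 3.
The 6 still-open variables together cover exactly {1, 5, 6, 7, 8, 9} — 6 values for 6 variables — and 6 appears only in a₂'s list, so a₂ = 6.
The 5 still-open variables together cover exactly {1, 5, 7, 8, 9} — 5 values for 5 variables — and 5 appears only in a₄'s list, so a₄ = 5.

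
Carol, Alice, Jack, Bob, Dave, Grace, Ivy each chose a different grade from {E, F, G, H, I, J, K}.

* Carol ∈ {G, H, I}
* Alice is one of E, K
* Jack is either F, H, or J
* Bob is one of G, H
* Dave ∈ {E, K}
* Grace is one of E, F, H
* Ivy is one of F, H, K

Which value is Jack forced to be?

J

The 7 variables together cover exactly {E, F, G, H, I, J, K} — 7 values for 7 variables — and I appears only in Carol's list, so Carol = I.
The 6 still-open variables draw from only 6 values {E, F, G, H, J, K}, so each is used; only Bob can be G, hence Bob = G.
Among the 5 still-open variables, J fits only Jack (and all 5 values in {E, F, H, J, K} must be used), so Jack = J.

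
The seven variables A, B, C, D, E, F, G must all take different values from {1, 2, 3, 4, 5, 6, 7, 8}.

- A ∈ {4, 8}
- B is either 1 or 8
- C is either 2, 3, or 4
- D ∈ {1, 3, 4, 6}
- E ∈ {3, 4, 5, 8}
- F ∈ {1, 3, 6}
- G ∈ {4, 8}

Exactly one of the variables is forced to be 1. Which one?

The 7 variables together cover exactly {1, 2, 3, 4, 5, 6, 8} — 7 values for 7 variables — and 2 appears only in C's list, so C = 2.
The 6 still-open variables draw from only 6 values {1, 3, 4, 5, 6, 8}, so each is used; only E can be 5, hence E = 5.
The 2 variables A and G are confined to {4, 8}, which locks those values in; drop them from B, D.
So 1 goes to B.

B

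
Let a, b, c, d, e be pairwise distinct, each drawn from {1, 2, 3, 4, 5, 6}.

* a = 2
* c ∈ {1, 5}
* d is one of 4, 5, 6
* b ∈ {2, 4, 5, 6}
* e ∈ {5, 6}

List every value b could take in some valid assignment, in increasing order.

a must be 2 (only option left). So b can't be 2.
The 4 still-open variables draw from only 4 values {1, 4, 5, 6}, so each is used; only c can be 1, hence c = 1.
No further eliminations apply; b can still be any of 4, 5, 6.

4, 5, 6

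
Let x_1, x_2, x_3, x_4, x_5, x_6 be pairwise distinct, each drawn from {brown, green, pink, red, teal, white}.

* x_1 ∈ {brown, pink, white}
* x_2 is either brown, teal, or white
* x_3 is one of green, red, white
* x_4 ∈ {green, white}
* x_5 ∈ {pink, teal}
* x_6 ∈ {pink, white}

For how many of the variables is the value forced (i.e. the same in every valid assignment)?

2

The 6 variables together cover exactly {brown, green, pink, red, teal, white} — 6 values for 6 variables — and red appears only in x_3's list, so x_3 = red.
The 5 still-open variables together cover exactly {brown, green, pink, teal, white} — 5 values for 5 variables — and green appears only in x_4's list, so x_4 = green.
Determined: x_3=red, x_4=green. The other variables each still have more than one consistent value. That makes 2.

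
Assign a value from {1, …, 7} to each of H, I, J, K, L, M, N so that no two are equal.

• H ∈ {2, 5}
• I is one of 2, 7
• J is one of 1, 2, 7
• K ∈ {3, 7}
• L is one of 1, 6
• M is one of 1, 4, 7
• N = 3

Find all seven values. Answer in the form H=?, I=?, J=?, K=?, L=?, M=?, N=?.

H=5, I=2, J=1, K=7, L=6, M=4, N=3

N has just one choice, so N = 3. Eliminate 3 elsewhere: K.
K's domain is down to {7}, so K = 7. Remove 7 from I, J, M.
I has just one choice, so I = 2. Remove 2 from H, J.
J's domain is down to {1}, so J = 1. Strike 1 from L, M.
L has just one choice, so L = 6.
M's domain is down to {4}, so M = 4.
H must be 5 (only option left).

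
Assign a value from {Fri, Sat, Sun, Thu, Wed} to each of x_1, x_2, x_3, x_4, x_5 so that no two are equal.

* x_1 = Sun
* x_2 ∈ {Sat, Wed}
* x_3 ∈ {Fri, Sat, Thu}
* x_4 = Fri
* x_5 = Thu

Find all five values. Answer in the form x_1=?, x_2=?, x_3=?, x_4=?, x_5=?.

x_1=Sun, x_2=Wed, x_3=Sat, x_4=Fri, x_5=Thu

x_1 must be Sun (only option left).
x_4 has just one choice, so x_4 = Fri. So x_3 can't be Fri.
That leaves x_5 = Thu. Eliminate Thu elsewhere: x_3.
That leaves x_3 = Sat. So x_2 can't be Sat.
That leaves x_2 = Wed.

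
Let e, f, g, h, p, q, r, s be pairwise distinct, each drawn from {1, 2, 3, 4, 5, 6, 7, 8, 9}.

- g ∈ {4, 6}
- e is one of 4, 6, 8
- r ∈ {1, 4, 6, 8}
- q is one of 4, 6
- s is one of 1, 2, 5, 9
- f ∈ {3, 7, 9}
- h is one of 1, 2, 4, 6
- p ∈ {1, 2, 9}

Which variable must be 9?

p

g and q share exactly the 2 values {4, 6}; by pigeonhole those values go to them, so strike 4, 6 from e, h, r.
e must be 8 (only option left). Eliminate 8 elsewhere: r.
That leaves r = 1. Eliminate 1 elsewhere: h, p, s.
That leaves h = 2. Strike 2 from p, s.
So 9 goes to p.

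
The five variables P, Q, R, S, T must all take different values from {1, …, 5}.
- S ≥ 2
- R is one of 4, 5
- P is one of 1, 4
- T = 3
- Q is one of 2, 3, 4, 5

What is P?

T must be 3 (only option left). So Q, S can't be 3.
Among the 4 still-open variables, 1 fits only P (and all 4 values in {1, 2, 4, 5} must be used), so P = 1.

1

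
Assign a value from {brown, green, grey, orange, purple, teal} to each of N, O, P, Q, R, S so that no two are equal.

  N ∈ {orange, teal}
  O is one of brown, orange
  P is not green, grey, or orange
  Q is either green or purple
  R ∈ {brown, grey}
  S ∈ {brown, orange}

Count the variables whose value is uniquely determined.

4

Among the 6 variables, green fits only Q (and all 6 values in {brown, green, grey, orange, purple, teal} must be used), so Q = green.
The 5 still-open variables together cover exactly {brown, grey, orange, purple, teal} — 5 values for 5 variables — and grey appears only in R's list, so R = grey.
The 4 still-open variables draw from only 4 values {brown, orange, purple, teal}, so each is used; only P can be purple, hence P = purple.
Among the 3 still-open variables, teal fits only N (and all 3 values in {brown, orange, teal} must be used), so N = teal.
Determined: N=teal, P=purple, Q=green, R=grey. The other variables each still have more than one consistent value. That makes 4.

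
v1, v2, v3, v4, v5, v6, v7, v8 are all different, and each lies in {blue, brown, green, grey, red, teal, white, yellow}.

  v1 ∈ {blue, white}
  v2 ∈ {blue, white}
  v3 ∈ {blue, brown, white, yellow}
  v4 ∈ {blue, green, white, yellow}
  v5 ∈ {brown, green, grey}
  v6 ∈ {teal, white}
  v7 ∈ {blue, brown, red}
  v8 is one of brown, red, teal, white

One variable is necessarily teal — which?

v6

Among the 8 variables, grey fits only v5 (and all 8 values in {blue, brown, green, grey, red, teal, white, yellow} must be used), so v5 = grey.
Among the 7 still-open variables, green fits only v4 (and all 7 values in {blue, brown, green, red, teal, white, yellow} must be used), so v4 = green.
The 6 still-open variables draw from only 6 values {blue, brown, red, teal, white, yellow}, so each is used; only v3 can be yellow, hence v3 = yellow.
v1 and v2 between them cover only {blue, white} — a naked pair. Remove those values from v6, v7, v8.
So teal goes to v6.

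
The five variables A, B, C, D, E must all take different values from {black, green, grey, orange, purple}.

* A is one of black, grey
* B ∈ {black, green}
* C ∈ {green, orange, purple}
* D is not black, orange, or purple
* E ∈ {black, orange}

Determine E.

The 5 variables draw from only 5 values {black, green, grey, orange, purple}, so each is used; only C can be purple, hence C = purple.
Among the 4 still-open variables, orange fits only E (and all 4 values in {black, green, grey, orange} must be used), so E = orange.

orange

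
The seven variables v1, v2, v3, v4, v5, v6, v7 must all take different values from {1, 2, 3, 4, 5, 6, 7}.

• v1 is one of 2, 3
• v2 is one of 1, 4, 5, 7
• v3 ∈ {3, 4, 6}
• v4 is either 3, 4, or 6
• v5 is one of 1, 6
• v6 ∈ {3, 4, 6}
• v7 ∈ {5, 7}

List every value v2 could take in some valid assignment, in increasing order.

The 7 variables draw from only 7 values {1, 2, 3, 4, 5, 6, 7}, so each is used; only v1 can be 2, hence v1 = 2.
The 3 variables v3, v4, v6 are confined to {3, 4, 6}, which locks those values in; drop them from v2, v5.
That leaves v5 = 1. So v2 can't be 1.
No further eliminations apply; v2 can still be any of 5, 7.

5, 7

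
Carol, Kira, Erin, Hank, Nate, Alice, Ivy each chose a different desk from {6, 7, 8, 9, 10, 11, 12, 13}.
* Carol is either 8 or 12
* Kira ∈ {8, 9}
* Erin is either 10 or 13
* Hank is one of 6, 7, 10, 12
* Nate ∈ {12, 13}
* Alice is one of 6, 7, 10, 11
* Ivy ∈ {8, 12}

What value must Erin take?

10

The 2 variables Carol and Ivy are confined to {8, 12}, which locks those values in; drop them from Kira, Hank, Nate.
Kira's domain is down to {9}, so Kira = 9.
That leaves Nate = 13. Eliminate 13 elsewhere: Erin.
So Erin = 10.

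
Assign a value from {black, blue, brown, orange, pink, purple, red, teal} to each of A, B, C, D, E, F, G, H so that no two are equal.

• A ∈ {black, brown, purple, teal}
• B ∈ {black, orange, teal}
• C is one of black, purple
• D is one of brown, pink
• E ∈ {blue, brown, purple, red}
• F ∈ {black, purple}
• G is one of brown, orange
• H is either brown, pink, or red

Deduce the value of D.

The 8 variables together cover exactly {black, blue, brown, orange, pink, purple, red, teal} — 8 values for 8 variables — and blue appears only in E's list, so E = blue.
The 7 still-open variables draw from only 7 values {black, brown, orange, pink, purple, red, teal}, so each is used; only H can be red, hence H = red.
Among the 6 still-open variables, pink fits only D (and all 6 values in {black, brown, orange, pink, purple, teal} must be used), so D = pink.

pink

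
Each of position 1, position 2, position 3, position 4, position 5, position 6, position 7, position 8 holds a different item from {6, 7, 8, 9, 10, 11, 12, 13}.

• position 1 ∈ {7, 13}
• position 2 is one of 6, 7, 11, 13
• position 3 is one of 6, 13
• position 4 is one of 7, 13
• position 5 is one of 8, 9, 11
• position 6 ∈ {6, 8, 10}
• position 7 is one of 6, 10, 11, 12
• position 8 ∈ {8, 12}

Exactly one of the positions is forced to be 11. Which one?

position 2

Among the 8 variables, 9 fits only position 5 (and all 8 values in {6, 7, 8, 9, 10, 11, 12, 13} must be used), so position 5 = 9.
position 1 and position 4 share exactly the 2 values {7, 13}; by pigeonhole those values go to them, so strike 7, 13 from position 2, position 3.
That leaves position 3 = 6. Remove 6 from position 2, position 6, position 7.
So 11 goes to position 2.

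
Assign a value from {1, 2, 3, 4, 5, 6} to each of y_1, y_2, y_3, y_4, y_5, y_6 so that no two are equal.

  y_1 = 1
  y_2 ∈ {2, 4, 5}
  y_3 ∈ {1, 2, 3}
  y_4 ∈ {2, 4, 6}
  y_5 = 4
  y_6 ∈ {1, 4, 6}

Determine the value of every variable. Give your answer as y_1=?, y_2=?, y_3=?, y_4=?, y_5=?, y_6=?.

y_1's domain is down to {1}, so y_1 = 1. Remove 1 from y_3, y_6.
y_5's domain is down to {4}, so y_5 = 4. So y_2, y_4, y_6 can't be 4.
y_6's domain is down to {6}, so y_6 = 6. Remove 6 from y_4.
That leaves y_4 = 2. So y_2, y_3 can't be 2.
y_2 must be 5 (only option left).
y_3 must be 3 (only option left).

y_1=1, y_2=5, y_3=3, y_4=2, y_5=4, y_6=6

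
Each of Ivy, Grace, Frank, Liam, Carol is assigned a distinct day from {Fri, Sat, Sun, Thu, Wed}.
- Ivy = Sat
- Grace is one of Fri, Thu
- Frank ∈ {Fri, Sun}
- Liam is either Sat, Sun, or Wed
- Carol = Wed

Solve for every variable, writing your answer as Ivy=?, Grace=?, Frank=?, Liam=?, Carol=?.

Ivy's domain is down to {Sat}, so Ivy = Sat. Eliminate Sat elsewhere: Liam.
Carol must be Wed (only option left). Strike Wed from Liam.
Liam's domain is down to {Sun}, so Liam = Sun. Eliminate Sun elsewhere: Frank.
That leaves Frank = Fri. Strike Fri from Grace.
Grace's domain is down to {Thu}, so Grace = Thu.

Ivy=Sat, Grace=Thu, Frank=Fri, Liam=Sun, Carol=Wed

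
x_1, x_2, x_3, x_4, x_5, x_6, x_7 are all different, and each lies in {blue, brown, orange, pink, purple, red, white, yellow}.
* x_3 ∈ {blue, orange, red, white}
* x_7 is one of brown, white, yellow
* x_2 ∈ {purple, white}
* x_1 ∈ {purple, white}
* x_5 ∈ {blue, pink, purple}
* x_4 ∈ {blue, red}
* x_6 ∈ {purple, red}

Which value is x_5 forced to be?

The 2 variables x_1 and x_2 are confined to {purple, white}, which locks those values in; drop them from x_3, x_5, x_6, x_7.
x_6 has just one choice, so x_6 = red. Strike red from x_3, x_4.
x_4 must be blue (only option left). Remove blue from x_3, x_5.
So x_5 = pink.

pink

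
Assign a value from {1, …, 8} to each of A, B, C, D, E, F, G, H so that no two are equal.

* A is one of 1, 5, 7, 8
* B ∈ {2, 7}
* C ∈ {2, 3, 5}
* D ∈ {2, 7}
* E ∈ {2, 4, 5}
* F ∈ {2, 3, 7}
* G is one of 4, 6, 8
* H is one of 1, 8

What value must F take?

The 8 variables together cover exactly {1, 2, 3, 4, 5, 6, 7, 8} — 8 values for 8 variables — and 6 appears only in G's list, so G = 6.
The 7 still-open variables draw from only 7 values {1, 2, 3, 4, 5, 7, 8}, so each is used; only E can be 4, hence E = 4.
The 2 variables B and D are confined to {2, 7}, which locks those values in; drop them from A, C, F.
So F = 3.

3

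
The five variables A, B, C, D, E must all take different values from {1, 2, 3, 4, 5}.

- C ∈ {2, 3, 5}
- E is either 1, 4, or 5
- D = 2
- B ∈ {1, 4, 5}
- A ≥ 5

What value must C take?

A has just one choice, so A = 5. Strike 5 from B, C, E.
That leaves D = 2. Eliminate 2 elsewhere: C.
So C = 3.

3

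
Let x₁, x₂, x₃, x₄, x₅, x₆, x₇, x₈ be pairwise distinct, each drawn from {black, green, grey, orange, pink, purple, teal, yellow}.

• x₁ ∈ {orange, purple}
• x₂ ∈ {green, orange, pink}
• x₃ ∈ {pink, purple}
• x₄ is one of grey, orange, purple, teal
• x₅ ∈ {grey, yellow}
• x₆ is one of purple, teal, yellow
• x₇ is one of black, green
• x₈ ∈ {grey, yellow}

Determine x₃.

Among the 8 variables, black fits only x₇ (and all 8 values in {black, green, grey, orange, pink, purple, teal, yellow} must be used), so x₇ = black.
The 7 still-open variables draw from only 7 values {green, grey, orange, pink, purple, teal, yellow}, so each is used; only x₂ can be green, hence x₂ = green.
The 6 still-open variables together cover exactly {grey, orange, pink, purple, teal, yellow} — 6 values for 6 variables — and pink appears only in x₃'s list, so x₃ = pink.

pink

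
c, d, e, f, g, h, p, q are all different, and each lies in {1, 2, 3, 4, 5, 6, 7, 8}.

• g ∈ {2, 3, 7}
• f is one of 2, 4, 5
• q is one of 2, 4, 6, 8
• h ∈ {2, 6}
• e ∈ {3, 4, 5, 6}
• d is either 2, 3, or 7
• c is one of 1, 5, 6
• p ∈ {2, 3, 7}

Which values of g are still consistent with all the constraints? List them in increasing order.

The 8 variables draw from only 8 values {1, 2, 3, 4, 5, 6, 7, 8}, so each is used; only c can be 1, hence c = 1.
The 7 still-open variables draw from only 7 values {2, 3, 4, 5, 6, 7, 8}, so each is used; only q can be 8, hence q = 8.
The 3 variables d, g, p are confined to {2, 3, 7}, which locks those values in; drop them from e, f, h.
h must be 6 (only option left). Strike 6 from e.
No further eliminations apply; g can still be any of 2, 3, 7.

2, 3, 7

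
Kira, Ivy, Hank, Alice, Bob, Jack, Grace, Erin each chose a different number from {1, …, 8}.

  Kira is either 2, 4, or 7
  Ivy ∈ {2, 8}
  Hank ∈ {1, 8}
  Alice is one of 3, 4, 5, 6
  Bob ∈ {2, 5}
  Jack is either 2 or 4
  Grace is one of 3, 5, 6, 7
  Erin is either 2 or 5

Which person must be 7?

Kira

Among the 8 variables, 1 fits only Hank (and all 8 values in {1, 2, 3, 4, 5, 6, 7, 8} must be used), so Hank = 1.
The 7 still-open variables draw from only 7 values {2, 3, 4, 5, 6, 7, 8}, so each is used; only Ivy can be 8, hence Ivy = 8.
Bob and Erin share exactly the 2 values {2, 5}; by pigeonhole those values go to them, so strike 2, 5 from Kira, Alice, Jack, Grace.
Jack's domain is down to {4}, so Jack = 4. Remove 4 from Kira, Alice.
So 7 goes to Kira.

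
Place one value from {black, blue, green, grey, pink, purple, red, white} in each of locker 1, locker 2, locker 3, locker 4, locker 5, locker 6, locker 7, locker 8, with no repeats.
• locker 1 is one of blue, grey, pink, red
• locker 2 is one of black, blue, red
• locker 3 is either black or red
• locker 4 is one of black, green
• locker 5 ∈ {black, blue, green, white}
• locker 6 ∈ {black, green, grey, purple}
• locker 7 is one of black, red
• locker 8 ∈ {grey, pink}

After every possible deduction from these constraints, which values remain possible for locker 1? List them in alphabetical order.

grey, pink

The 8 variables together cover exactly {black, blue, green, grey, pink, purple, red, white} — 8 values for 8 variables — and purple appears only in locker 6's list, so locker 6 = purple.
The 7 still-open variables together cover exactly {black, blue, green, grey, pink, red, white} — 7 values for 7 variables — and white appears only in locker 5's list, so locker 5 = white.
The 6 still-open variables together cover exactly {black, blue, green, grey, pink, red} — 6 values for 6 variables — and green appears only in locker 4's list, so locker 4 = green.
locker 3 and locker 7 share exactly the 2 values {black, red}; by pigeonhole those values go to them, so strike black, red from locker 1, locker 2.
locker 2's domain is down to {blue}, so locker 2 = blue. Strike blue from locker 1.
No further eliminations apply; locker 1 can still be any of grey, pink.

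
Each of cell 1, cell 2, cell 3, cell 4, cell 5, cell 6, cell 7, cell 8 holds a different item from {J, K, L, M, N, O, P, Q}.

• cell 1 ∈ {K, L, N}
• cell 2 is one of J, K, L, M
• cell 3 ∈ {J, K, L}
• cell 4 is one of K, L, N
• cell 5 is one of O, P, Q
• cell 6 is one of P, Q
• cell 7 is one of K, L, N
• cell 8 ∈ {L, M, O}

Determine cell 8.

O

The 3 variables cell 1, cell 4, cell 7 are confined to {K, L, N}, which locks those values in; drop them from cell 2, cell 3, cell 8.
That leaves cell 3 = J. Eliminate J elsewhere: cell 2.
cell 2 must be M (only option left). So cell 8 can't be M.
So cell 8 = O.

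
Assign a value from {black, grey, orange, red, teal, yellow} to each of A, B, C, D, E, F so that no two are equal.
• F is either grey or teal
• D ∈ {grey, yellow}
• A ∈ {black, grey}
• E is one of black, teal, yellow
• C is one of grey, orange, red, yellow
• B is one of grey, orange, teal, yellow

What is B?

orange

The 6 variables draw from only 6 values {black, grey, orange, red, teal, yellow}, so each is used; only C can be red, hence C = red.
The 5 still-open variables draw from only 5 values {black, grey, orange, teal, yellow}, so each is used; only B can be orange, hence B = orange.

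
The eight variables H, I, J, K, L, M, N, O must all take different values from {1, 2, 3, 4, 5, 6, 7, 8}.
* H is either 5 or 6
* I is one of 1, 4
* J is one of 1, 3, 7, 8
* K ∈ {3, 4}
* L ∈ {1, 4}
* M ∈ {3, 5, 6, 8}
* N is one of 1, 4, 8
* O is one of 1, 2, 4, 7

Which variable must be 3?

K

Among the 8 variables, 2 fits only O (and all 8 values in {1, 2, 3, 4, 5, 6, 7, 8} must be used), so O = 2.
Among the 7 still-open variables, 7 fits only J (and all 7 values in {1, 3, 4, 5, 6, 7, 8} must be used), so J = 7.
I and L between them cover only {1, 4} — a naked pair. Remove those values from K, N.
So 3 goes to K.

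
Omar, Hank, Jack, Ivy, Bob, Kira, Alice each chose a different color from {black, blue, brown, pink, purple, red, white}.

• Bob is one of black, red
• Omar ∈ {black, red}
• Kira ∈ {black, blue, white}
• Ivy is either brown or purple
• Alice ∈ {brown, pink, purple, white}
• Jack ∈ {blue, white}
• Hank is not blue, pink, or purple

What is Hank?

brown

The 7 variables draw from only 7 values {black, blue, brown, pink, purple, red, white}, so each is used; only Alice can be pink, hence Alice = pink.
The 6 still-open variables together cover exactly {black, blue, brown, purple, red, white} — 6 values for 6 variables — and purple appears only in Ivy's list, so Ivy = purple.
Among the 5 still-open variables, brown fits only Hank (and all 5 values in {black, blue, brown, red, white} must be used), so Hank = brown.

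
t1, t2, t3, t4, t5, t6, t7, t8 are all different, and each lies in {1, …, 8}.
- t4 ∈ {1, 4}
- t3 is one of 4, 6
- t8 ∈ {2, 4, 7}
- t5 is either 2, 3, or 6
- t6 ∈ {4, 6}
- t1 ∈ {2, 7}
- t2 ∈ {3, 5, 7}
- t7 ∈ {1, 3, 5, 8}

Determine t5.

3

Among the 8 variables, 8 fits only t7 (and all 8 values in {1, 2, 3, 4, 5, 6, 7, 8} must be used), so t7 = 8.
The 7 still-open variables draw from only 7 values {1, 2, 3, 4, 5, 6, 7}, so each is used; only t4 can be 1, hence t4 = 1.
The 6 still-open variables draw from only 6 values {2, 3, 4, 5, 6, 7}, so each is used; only t2 can be 5, hence t2 = 5.
The 5 still-open variables together cover exactly {2, 3, 4, 6, 7} — 5 values for 5 variables — and 3 appears only in t5's list, so t5 = 3.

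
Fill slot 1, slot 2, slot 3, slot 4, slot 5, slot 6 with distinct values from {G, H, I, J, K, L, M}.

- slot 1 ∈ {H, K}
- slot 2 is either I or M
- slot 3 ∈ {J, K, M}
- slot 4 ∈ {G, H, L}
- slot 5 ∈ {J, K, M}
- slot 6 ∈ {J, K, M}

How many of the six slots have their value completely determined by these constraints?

2

The 3 variables slot 3, slot 5, slot 6 are confined to {J, K, M}, which locks those values in; drop them from slot 1, slot 2.
slot 1's domain is down to {H}, so slot 1 = H. Eliminate H elsewhere: slot 4.
slot 2 must be I (only option left).
Determined: slot 1=H, slot 2=I. The other slots each still have more than one consistent value. That makes 2.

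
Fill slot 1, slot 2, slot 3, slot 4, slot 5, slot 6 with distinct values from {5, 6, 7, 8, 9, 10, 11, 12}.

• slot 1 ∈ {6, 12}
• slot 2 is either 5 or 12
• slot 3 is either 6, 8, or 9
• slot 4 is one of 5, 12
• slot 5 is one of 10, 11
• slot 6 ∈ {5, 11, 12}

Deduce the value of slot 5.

10

slot 2 and slot 4 between them cover only {5, 12} — a naked pair. Remove those values from slot 1, slot 6.
That leaves slot 1 = 6. Remove 6 from slot 3.
slot 6 must be 11 (only option left). Remove 11 from slot 5.
So slot 5 = 10.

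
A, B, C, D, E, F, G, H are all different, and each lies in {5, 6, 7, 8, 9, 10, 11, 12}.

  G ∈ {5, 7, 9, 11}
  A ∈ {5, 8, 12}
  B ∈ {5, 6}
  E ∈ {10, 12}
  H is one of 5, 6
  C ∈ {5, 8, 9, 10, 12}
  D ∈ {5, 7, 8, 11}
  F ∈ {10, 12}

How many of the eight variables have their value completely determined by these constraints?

2

B and H between them cover only {5, 6} — a naked pair. Remove those values from A, C, D, G.
E and F between them cover only {10, 12} — a naked pair. Remove those values from A, C.
That leaves A = 8. Strike 8 from C, D.
That leaves C = 9. Strike 9 from G.
Determined: A=8, C=9. The other variables each still have more than one consistent value. That makes 2.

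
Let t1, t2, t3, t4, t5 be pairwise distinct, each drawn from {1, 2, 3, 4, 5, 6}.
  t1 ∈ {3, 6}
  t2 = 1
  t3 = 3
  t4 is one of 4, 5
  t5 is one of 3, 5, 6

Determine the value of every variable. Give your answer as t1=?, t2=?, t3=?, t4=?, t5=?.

t2 has just one choice, so t2 = 1.
t3 has just one choice, so t3 = 3. So t1, t5 can't be 3.
t1 has just one choice, so t1 = 6. Eliminate 6 elsewhere: t5.
That leaves t5 = 5. Strike 5 from t4.
t4 must be 4 (only option left).

t1=6, t2=1, t3=3, t4=4, t5=5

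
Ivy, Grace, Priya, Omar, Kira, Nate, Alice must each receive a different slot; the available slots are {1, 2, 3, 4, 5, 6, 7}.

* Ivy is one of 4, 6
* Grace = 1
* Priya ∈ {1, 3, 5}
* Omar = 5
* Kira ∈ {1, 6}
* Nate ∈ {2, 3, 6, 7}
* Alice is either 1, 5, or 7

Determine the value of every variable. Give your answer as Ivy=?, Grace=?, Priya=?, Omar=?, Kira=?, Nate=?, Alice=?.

Grace's domain is down to {1}, so Grace = 1. Strike 1 from Priya, Kira, Alice.
Omar has just one choice, so Omar = 5. Eliminate 5 elsewhere: Priya, Alice.
Kira's domain is down to {6}, so Kira = 6. So Ivy, Nate can't be 6.
Alice must be 7 (only option left). Strike 7 from Nate.
Ivy's domain is down to {4}, so Ivy = 4.
Priya's domain is down to {3}, so Priya = 3. Eliminate 3 elsewhere: Nate.
Nate has just one choice, so Nate = 2.

Ivy=4, Grace=1, Priya=3, Omar=5, Kira=6, Nate=2, Alice=7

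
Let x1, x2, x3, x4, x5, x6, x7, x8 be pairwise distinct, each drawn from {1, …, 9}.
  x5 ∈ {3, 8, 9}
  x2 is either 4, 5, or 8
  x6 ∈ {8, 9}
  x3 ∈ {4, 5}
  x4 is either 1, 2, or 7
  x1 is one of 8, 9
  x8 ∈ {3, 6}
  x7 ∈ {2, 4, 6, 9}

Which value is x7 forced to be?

2

x1 and x6 between them cover only {8, 9} — a naked pair. Remove those values from x2, x5, x7.
That leaves x5 = 3. So x8 can't be 3.
That leaves x8 = 6. Eliminate 6 elsewhere: x7.
x2 and x3 share exactly the 2 values {4, 5}; by pigeonhole those values go to them, so strike 4, 5 from x7.
So x7 = 2.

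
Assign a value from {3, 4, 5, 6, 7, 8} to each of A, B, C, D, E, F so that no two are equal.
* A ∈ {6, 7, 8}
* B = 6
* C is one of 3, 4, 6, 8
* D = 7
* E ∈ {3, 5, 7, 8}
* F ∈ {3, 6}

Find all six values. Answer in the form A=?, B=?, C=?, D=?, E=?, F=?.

A=8, B=6, C=4, D=7, E=5, F=3

B's domain is down to {6}, so B = 6. So A, C, F can't be 6.
D must be 7 (only option left). Strike 7 from A, E.
F has just one choice, so F = 3. Strike 3 from C, E.
A must be 8 (only option left). Strike 8 from C, E.
That leaves C = 4.
E's domain is down to {5}, so E = 5.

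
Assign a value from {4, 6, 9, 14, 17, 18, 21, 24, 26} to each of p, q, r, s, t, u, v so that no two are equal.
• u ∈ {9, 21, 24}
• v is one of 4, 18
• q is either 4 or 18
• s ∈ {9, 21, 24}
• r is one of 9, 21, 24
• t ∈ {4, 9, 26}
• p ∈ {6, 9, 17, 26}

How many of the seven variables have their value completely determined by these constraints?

q and v share exactly the 2 values {4, 18}; by pigeonhole those values go to them, so strike 4, 18 from t.
The 3 variables r, s, u are confined to {9, 21, 24}, which locks those values in; drop them from p, t.
t has just one choice, so t = 26. Remove 26 from p.
Determined: t=26. The other variables each still have more than one consistent value. That makes 1.

1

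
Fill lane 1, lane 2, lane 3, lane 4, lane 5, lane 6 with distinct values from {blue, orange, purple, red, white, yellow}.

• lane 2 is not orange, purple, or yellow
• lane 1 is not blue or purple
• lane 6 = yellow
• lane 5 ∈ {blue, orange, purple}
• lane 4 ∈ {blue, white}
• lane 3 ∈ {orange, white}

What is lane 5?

purple

lane 6's domain is down to {yellow}, so lane 6 = yellow. Remove yellow from lane 1.
The 5 still-open variables draw from only 5 values {blue, orange, purple, red, white}, so each is used; only lane 5 can be purple, hence lane 5 = purple.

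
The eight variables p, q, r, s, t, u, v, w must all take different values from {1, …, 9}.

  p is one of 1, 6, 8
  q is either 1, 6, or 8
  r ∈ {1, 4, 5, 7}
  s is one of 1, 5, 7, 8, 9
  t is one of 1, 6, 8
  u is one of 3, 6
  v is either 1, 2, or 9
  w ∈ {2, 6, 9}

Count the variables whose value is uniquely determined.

The 3 variables p, q, t are confined to {1, 6, 8}, which locks those values in; drop them from r, s, u, v, w.
u must be 3 (only option left).
v and w share exactly the 2 values {2, 9}; by pigeonhole those values go to them, so strike 2, 9 from s.
Determined: u=3. The other variables each still have more than one consistent value. That makes 1.

1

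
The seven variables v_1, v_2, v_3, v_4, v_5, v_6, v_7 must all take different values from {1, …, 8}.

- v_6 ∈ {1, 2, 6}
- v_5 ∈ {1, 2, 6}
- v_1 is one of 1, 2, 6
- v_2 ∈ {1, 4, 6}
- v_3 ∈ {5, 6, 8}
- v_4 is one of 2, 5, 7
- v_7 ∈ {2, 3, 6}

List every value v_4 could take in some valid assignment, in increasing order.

5, 7

The 3 variables v_1, v_5, v_6 are confined to {1, 2, 6}, which locks those values in; drop them from v_2, v_3, v_4, v_7.
v_2's domain is down to {4}, so v_2 = 4.
That leaves v_7 = 3.
No further eliminations apply; v_4 can still be any of 5, 7.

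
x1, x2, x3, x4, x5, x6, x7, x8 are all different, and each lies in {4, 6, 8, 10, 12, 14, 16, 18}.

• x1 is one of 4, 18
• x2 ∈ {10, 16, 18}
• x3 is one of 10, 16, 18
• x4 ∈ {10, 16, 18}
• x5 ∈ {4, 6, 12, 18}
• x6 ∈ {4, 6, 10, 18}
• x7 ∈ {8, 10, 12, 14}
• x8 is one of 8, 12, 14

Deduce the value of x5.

12

x2, x3, x4 share exactly the 3 values {10, 16, 18}; by pigeonhole those values go to them, so strike 10, 16, 18 from x1, x5, x6, x7.
x1's domain is down to {4}, so x1 = 4. Remove 4 from x5, x6.
x6 has just one choice, so x6 = 6. Strike 6 from x5.
So x5 = 12.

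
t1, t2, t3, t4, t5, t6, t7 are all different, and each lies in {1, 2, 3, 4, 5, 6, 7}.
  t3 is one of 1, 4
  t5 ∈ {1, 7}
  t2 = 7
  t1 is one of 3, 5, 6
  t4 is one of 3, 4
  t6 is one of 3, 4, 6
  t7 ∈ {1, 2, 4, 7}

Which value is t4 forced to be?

3

t2 has just one choice, so t2 = 7. Remove 7 from t5, t7.
t5 has just one choice, so t5 = 1. Strike 1 from t3, t7.
That leaves t3 = 4. Remove 4 from t4, t6, t7.
So t4 = 3.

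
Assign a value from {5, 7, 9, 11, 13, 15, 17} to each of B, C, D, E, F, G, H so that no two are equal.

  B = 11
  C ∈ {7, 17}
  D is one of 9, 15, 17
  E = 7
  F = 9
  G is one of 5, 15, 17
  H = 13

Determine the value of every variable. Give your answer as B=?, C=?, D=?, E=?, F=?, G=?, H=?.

B=11, C=17, D=15, E=7, F=9, G=5, H=13

B must be 11 (only option left).
E has just one choice, so E = 7. Remove 7 from C.
F's domain is down to {9}, so F = 9. Strike 9 from D.
H's domain is down to {13}, so H = 13.
That leaves C = 17. So D, G can't be 17.
D's domain is down to {15}, so D = 15. Strike 15 from G.
G's domain is down to {5}, so G = 5.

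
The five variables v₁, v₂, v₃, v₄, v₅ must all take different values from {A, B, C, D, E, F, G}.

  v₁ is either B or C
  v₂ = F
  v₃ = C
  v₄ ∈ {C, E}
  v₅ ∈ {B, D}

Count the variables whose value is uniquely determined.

5

v₂'s domain is down to {F}, so v₂ = F.
v₃'s domain is down to {C}, so v₃ = C. Remove C from v₁, v₄.
v₄ has just one choice, so v₄ = E.
That leaves v₁ = B. Eliminate B elsewhere: v₅.
v₅ has just one choice, so v₅ = D.
Every variable is fixed: v₁=B, v₂=F, v₃=C, v₄=E, v₅=D. That makes 5.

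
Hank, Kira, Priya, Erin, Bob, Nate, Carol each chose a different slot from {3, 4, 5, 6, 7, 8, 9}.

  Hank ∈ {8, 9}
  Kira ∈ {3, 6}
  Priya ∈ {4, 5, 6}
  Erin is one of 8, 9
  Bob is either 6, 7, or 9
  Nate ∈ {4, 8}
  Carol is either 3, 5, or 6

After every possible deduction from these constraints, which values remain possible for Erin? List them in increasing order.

The 7 variables together cover exactly {3, 4, 5, 6, 7, 8, 9} — 7 values for 7 variables — and 7 appears only in Bob's list, so Bob = 7.
Hank and Erin share exactly the 2 values {8, 9}; by pigeonhole those values go to them, so strike 8, 9 from Nate.
Nate has just one choice, so Nate = 4. Remove 4 from Priya.
No further eliminations apply; Erin can still be any of 8, 9.

8, 9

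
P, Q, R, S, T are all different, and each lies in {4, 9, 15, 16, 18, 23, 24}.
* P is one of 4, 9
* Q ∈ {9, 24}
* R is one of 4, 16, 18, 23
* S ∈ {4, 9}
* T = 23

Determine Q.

T has just one choice, so T = 23. Eliminate 23 elsewhere: R.
The 2 variables P and S are confined to {4, 9}, which locks those values in; drop them from Q, R.
So Q = 24.

24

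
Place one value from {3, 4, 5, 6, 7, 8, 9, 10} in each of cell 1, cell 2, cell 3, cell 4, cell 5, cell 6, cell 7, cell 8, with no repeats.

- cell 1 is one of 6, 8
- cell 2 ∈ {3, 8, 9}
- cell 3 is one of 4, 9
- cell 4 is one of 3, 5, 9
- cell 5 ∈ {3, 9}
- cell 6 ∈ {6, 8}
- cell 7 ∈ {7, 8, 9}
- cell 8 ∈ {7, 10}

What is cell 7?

7

The 8 variables together cover exactly {3, 4, 5, 6, 7, 8, 9, 10} — 8 values for 8 variables — and 4 appears only in cell 3's list, so cell 3 = 4.
The 7 still-open variables draw from only 7 values {3, 5, 6, 7, 8, 9, 10}, so each is used; only cell 4 can be 5, hence cell 4 = 5.
Among the 6 still-open variables, 10 fits only cell 8 (and all 6 values in {3, 6, 7, 8, 9, 10} must be used), so cell 8 = 10.
The 5 still-open variables together cover exactly {3, 6, 7, 8, 9} — 5 values for 5 variables — and 7 appears only in cell 7's list, so cell 7 = 7.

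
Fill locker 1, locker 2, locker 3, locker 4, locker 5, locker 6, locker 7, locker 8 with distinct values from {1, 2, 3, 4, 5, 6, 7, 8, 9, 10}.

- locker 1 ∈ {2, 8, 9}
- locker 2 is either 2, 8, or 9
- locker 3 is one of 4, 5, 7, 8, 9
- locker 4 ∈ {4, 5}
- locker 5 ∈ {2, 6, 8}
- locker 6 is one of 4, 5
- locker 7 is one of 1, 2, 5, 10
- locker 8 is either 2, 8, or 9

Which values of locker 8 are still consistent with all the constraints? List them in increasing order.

The 2 variables locker 4 and locker 6 are confined to {4, 5}, which locks those values in; drop them from locker 3, locker 7.
The 3 variables locker 1, locker 2, locker 8 are confined to {2, 8, 9}, which locks those values in; drop them from locker 3, locker 5, locker 7.
locker 3's domain is down to {7}, so locker 3 = 7.
locker 5 must be 6 (only option left).
No further eliminations apply; locker 8 can still be any of 2, 8, 9.

2, 8, 9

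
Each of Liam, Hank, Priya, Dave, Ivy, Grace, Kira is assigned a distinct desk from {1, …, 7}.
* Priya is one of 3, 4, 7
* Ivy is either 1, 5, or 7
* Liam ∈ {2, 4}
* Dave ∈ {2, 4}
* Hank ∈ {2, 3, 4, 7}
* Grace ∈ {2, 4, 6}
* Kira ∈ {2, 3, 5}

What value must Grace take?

6

The 7 variables draw from only 7 values {1, 2, 3, 4, 5, 6, 7}, so each is used; only Ivy can be 1, hence Ivy = 1.
The 6 still-open variables together cover exactly {2, 3, 4, 5, 6, 7} — 6 values for 6 variables — and 5 appears only in Kira's list, so Kira = 5.
The 5 still-open variables draw from only 5 values {2, 3, 4, 6, 7}, so each is used; only Grace can be 6, hence Grace = 6.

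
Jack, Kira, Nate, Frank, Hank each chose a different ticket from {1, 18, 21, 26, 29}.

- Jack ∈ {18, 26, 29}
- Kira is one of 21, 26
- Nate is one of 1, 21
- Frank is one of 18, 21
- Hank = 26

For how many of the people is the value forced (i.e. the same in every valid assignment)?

5

Hank's domain is down to {26}, so Hank = 26. Remove 26 from Jack, Kira.
That leaves Kira = 21. Eliminate 21 elsewhere: Nate, Frank.
That leaves Nate = 1.
That leaves Frank = 18. Eliminate 18 elsewhere: Jack.
Jack has just one choice, so Jack = 29.
Every person is fixed: Jack=29, Kira=21, Nate=1, Frank=18, Hank=26. That makes 5.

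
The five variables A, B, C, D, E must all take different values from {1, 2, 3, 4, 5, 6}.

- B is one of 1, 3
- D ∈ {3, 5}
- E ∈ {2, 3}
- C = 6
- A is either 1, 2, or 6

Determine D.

C must be 6 (only option left). Eliminate 6 elsewhere: A.
The 4 still-open variables draw from only 4 values {1, 2, 3, 5}, so each is used; only D can be 5, hence D = 5.

5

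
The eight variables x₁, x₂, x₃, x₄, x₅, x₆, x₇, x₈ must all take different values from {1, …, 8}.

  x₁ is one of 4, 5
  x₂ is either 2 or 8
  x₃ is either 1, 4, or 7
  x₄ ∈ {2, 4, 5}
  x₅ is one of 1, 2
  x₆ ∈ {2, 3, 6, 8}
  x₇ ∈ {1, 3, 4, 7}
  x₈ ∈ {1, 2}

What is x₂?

8

The 8 variables draw from only 8 values {1, 2, 3, 4, 5, 6, 7, 8}, so each is used; only x₆ can be 6, hence x₆ = 6.
Among the 7 still-open variables, 3 fits only x₇ (and all 7 values in {1, 2, 3, 4, 5, 7, 8} must be used), so x₇ = 3.
The 6 still-open variables draw from only 6 values {1, 2, 4, 5, 7, 8}, so each is used; only x₃ can be 7, hence x₃ = 7.
The 5 still-open variables together cover exactly {1, 2, 4, 5, 8} — 5 values for 5 variables — and 8 appears only in x₂'s list, so x₂ = 8.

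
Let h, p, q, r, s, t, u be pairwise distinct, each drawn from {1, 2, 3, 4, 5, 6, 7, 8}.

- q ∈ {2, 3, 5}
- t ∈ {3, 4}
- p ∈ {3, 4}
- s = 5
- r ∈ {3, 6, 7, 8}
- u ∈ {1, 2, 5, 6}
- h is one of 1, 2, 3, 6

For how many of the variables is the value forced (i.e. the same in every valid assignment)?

s has just one choice, so s = 5. Eliminate 5 elsewhere: q, u.
p and t share exactly the 2 values {3, 4}; by pigeonhole those values go to them, so strike 3, 4 from h, q, r.
q must be 2 (only option left). So h, u can't be 2.
The 2 variables h and u are confined to {1, 6}, which locks those values in; drop them from r.
Determined: q=2, s=5. The other variables each still have more than one consistent value. That makes 2.

2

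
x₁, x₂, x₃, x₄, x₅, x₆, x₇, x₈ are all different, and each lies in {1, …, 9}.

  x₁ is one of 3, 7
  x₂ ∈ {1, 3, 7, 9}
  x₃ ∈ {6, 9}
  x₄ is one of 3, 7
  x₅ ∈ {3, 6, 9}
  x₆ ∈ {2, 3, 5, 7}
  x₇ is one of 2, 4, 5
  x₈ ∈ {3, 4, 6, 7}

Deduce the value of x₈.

The 8 variables draw from only 8 values {1, 2, 3, 4, 5, 6, 7, 9}, so each is used; only x₂ can be 1, hence x₂ = 1.
The 2 variables x₁ and x₄ are confined to {3, 7}, which locks those values in; drop them from x₅, x₆, x₈.
The 2 variables x₃ and x₅ are confined to {6, 9}, which locks those values in; drop them from x₈.
So x₈ = 4.

4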